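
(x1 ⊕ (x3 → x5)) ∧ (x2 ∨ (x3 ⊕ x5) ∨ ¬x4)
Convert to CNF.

(x1 ∨ ¬x3 ∨ x5) ∧ (¬x1 ∨ x3) ∧ (¬x1 ∨ ¬x5) ∧ (x2 ∨ x3 ∨ x5 ∨ ¬x4) ∧ (x2 ∨ ¬x3 ∨ ¬x5 ∨ ¬x4)

(x1 ⊕ (x3 → x5)) ∧ (x2 ∨ (x3 ⊕ x5) ∨ ¬x4)
= (x1 ∨ (x3 → x5)) ∧ ¬(x1 ∧ (x3 → x5)) ∧ (x2 ∨ (x3 ⊕ x5) ∨ ¬x4)   — expand ⊕
= (x1 ∨ ¬x3 ∨ x5) ∧ ¬(x1 ∧ (x3 → x5)) ∧ (x2 ∨ (x3 ⊕ x5) ∨ ¬x4)   — eliminate →
= (x1 ∨ ¬x3 ∨ x5) ∧ ¬(x1 ∧ (¬x3 ∨ x5)) ∧ (x2 ∨ (x3 ⊕ x5) ∨ ¬x4)   — eliminate →
= (x1 ∨ ¬x3 ∨ x5) ∧ ¬(x1 ∧ (¬x3 ∨ x5)) ∧ (x2 ∨ ((x3 ∨ x5) ∧ ¬(x3 ∧ x5)) ∨ ¬x4)   — expand ⊕
= (x1 ∨ ¬x3 ∨ x5) ∧ (¬x1 ∨ ¬(¬x3 ∨ x5)) ∧ (x2 ∨ ((x3 ∨ x5) ∧ ¬(x3 ∧ x5)) ∨ ¬x4)   — De Morgan
= (x1 ∨ ¬x3 ∨ x5) ∧ (¬x1 ∨ (¬¬x3 ∧ ¬x5)) ∧ (x2 ∨ ((x3 ∨ x5) ∧ ¬(x3 ∧ x5)) ∨ ¬x4)   — De Morgan
= (x1 ∨ ¬x3 ∨ x5) ∧ (¬x1 ∨ (x3 ∧ ¬x5)) ∧ (x2 ∨ ((x3 ∨ x5) ∧ ¬(x3 ∧ x5)) ∨ ¬x4)   — double negation
= (x1 ∨ ¬x3 ∨ x5) ∧ (¬x1 ∨ (x3 ∧ ¬x5)) ∧ (x2 ∨ ((x3 ∨ x5) ∧ (¬x3 ∨ ¬x5)) ∨ ¬x4)   — De Morgan
= (x1 ∨ ¬x3 ∨ x5) ∧ (¬x1 ∨ x3) ∧ (¬x1 ∨ ¬x5) ∧ (x2 ∨ x3 ∨ x5 ∨ ¬x4) ∧ (x2 ∨ ¬x3 ∨ ¬x5 ∨ ¬x4)   — distribute ∨ over ∧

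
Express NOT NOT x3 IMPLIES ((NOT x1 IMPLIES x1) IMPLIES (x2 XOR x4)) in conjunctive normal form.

NOT NOT x3 IMPLIES ((NOT x1 IMPLIES x1) IMPLIES (x2 XOR x4))
≡ NOT NOT NOT x3 OR ((NOT x1 IMPLIES x1) IMPLIES (x2 XOR x4))   — eliminate IMPLIES
≡ NOT NOT NOT x3 OR NOT (NOT x1 IMPLIES x1) OR (x2 XOR x4)   — eliminate IMPLIES
≡ NOT NOT NOT x3 OR NOT (NOT NOT x1 OR x1) OR (x2 XOR x4)   — eliminate IMPLIES
≡ NOT NOT NOT x3 OR NOT (NOT NOT x1 OR x1) OR ((x2 OR x4) AND NOT (x2 AND x4))   — expand XOR
≡ NOT x3 OR NOT (NOT NOT x1 OR x1) OR ((x2 OR x4) AND NOT (x2 AND x4))   — double negation
≡ NOT x3 OR (NOT NOT NOT x1 AND NOT x1) OR ((x2 OR x4) AND NOT (x2 AND x4))   — De Morgan
≡ NOT x3 OR (NOT x1 AND NOT x1) OR ((x2 OR x4) AND NOT (x2 AND x4))   — double negation
≡ NOT x3 OR (NOT x1 AND NOT x1) OR ((x2 OR x4) AND (NOT x2 OR NOT x4))   — De Morgan
≡ (NOT x3 OR NOT x1 OR x2 OR x4) AND (NOT x3 OR NOT x1 OR NOT x2 OR NOT x4) AND (NOT x3 OR NOT x1 OR x2 OR x4) AND (NOT x3 OR NOT x1 OR NOT x2 OR NOT x4)   — distribute OR over AND
≡ (NOT x3 OR NOT x1 OR x2 OR x4) AND (NOT x3 OR NOT x1 OR NOT x2 OR NOT x4)   — simplify

(NOT x3 OR NOT x1 OR x2 OR x4) AND (NOT x3 OR NOT x1 OR NOT x2 OR NOT x4)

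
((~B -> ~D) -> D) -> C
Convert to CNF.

~D | C

((~B -> ~D) -> D) -> C
≡ ~((~B -> ~D) -> D) | C   — eliminate ->
≡ ~(~(~B -> ~D) | D) | C   — eliminate ->
≡ ~(~(~~B | ~D) | D) | C   — eliminate ->
≡ (~~(~~B | ~D) & ~D) | C   — De Morgan
≡ ((~~B | ~D) & ~D) | C   — double negation
≡ ((B | ~D) & ~D) | C   — double negation
≡ (B | ~D | C) & (~D | C)   — distribute | over &
≡ ~D | C   — simplify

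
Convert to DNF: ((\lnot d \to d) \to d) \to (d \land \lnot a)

d \land \lnot a

((\lnot d \to d) \to d) \to (d \land \lnot a)
⇔ \lnot ((\lnot d \to d) \to d) \lor (d \land \lnot a)   — eliminate \to
⇔ \lnot (\lnot (\lnot d \to d) \lor d) \lor (d \land \lnot a)   — eliminate \to
⇔ \lnot (\lnot (\lnot \lnot d \lor d) \lor d) \lor (d \land \lnot a)   — eliminate \to
⇔ (\lnot \lnot (\lnot \lnot d \lor d) \land \lnot d) \lor (d \land \lnot a)   — De Morgan
⇔ ((\lnot \lnot d \lor d) \land \lnot d) \lor (d \land \lnot a)   — double negation
⇔ ((d \lor d) \land \lnot d) \lor (d \land \lnot a)   — double negation
⇔ (d \land \lnot d) \lor (d \land \lnot d) \lor (d \land \lnot a)   — distribute \land over \lor
⇔ d \land \lnot a   — simplify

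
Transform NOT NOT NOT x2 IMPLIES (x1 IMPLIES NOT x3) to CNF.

NOT NOT NOT x2 IMPLIES (x1 IMPLIES NOT x3)
≡ NOT NOT NOT NOT x2 OR (x1 IMPLIES NOT x3)   (eliminate IMPLIES)
≡ NOT NOT NOT NOT x2 OR NOT x1 OR NOT x3   (eliminate IMPLIES)
≡ NOT NOT x2 OR NOT x1 OR NOT x3   (double negation)
≡ x2 OR NOT x1 OR NOT x3   (double negation)

x2 OR NOT x1 OR NOT x3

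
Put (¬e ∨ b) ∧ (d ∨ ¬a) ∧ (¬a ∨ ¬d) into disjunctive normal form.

(¬e ∨ b) ∧ (d ∨ ¬a) ∧ (¬a ∨ ¬d)
⇔ (¬e ∧ d ∧ ¬a) ∨ (¬e ∧ d ∧ ¬d) ∨ (¬e ∧ ¬a ∧ ¬a) ∨ (¬e ∧ ¬a ∧ ¬d) ∨ (b ∧ d ∧ ¬a) ∨ (b ∧ d ∧ ¬d) ∨ (b ∧ ¬a ∧ ¬a) ∨ (b ∧ ¬a ∧ ¬d)   — distribute ∧ over ∨
⇔ (¬e ∧ ¬a) ∨ (b ∧ ¬a)   — simplify

(¬e ∧ ¬a) ∨ (b ∧ ¬a)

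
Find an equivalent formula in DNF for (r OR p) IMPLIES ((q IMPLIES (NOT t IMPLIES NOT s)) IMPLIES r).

(NOT r AND NOT p) OR (q AND NOT t AND s) OR r

(r OR p) IMPLIES ((q IMPLIES (NOT t IMPLIES NOT s)) IMPLIES r)
≡ NOT (r OR p) OR ((q IMPLIES (NOT t IMPLIES NOT s)) IMPLIES r)   [eliminate IMPLIES]
≡ NOT (r OR p) OR NOT (q IMPLIES (NOT t IMPLIES NOT s)) OR r   [eliminate IMPLIES]
≡ NOT (r OR p) OR NOT (NOT q OR (NOT t IMPLIES NOT s)) OR r   [eliminate IMPLIES]
≡ NOT (r OR p) OR NOT (NOT q OR NOT NOT t OR NOT s) OR r   [eliminate IMPLIES]
≡ (NOT r AND NOT p) OR NOT (NOT q OR NOT NOT t OR NOT s) OR r   [De Morgan]
≡ (NOT r AND NOT p) OR (NOT NOT q AND NOT NOT NOT t AND NOT NOT s) OR r   [De Morgan]
≡ (NOT r AND NOT p) OR (q AND NOT NOT NOT t AND NOT NOT s) OR r   [double negation]
≡ (NOT r AND NOT p) OR (q AND NOT t AND NOT NOT s) OR r   [double negation]
≡ (NOT r AND NOT p) OR (q AND NOT t AND s) OR r   [double negation]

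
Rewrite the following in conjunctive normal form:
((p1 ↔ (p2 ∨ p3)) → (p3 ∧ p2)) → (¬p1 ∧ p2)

((p1 ↔ (p2 ∨ p3)) → (p3 ∧ p2)) → (¬p1 ∧ p2)
≡ ¬((p1 ↔ (p2 ∨ p3)) → (p3 ∧ p2)) ∨ (¬p1 ∧ p2)   (eliminate →)
≡ ¬(¬(p1 ↔ (p2 ∨ p3)) ∨ (p3 ∧ p2)) ∨ (¬p1 ∧ p2)   (eliminate →)
≡ ¬(¬((p1 → (p2 ∨ p3)) ∧ ((p2 ∨ p3) → p1)) ∨ (p3 ∧ p2)) ∨ (¬p1 ∧ p2)   (eliminate ↔)
≡ ¬(¬((¬p1 ∨ p2 ∨ p3) ∧ ((p2 ∨ p3) → p1)) ∨ (p3 ∧ p2)) ∨ (¬p1 ∧ p2)   (eliminate →)
≡ ¬(¬((¬p1 ∨ p2 ∨ p3) ∧ (¬(p2 ∨ p3) ∨ p1)) ∨ (p3 ∧ p2)) ∨ (¬p1 ∧ p2)   (eliminate →)
≡ (¬¬((¬p1 ∨ p2 ∨ p3) ∧ (¬(p2 ∨ p3) ∨ p1)) ∧ ¬(p3 ∧ p2)) ∨ (¬p1 ∧ p2)   (De Morgan)
≡ ((¬p1 ∨ p2 ∨ p3) ∧ (¬(p2 ∨ p3) ∨ p1) ∧ ¬(p3 ∧ p2)) ∨ (¬p1 ∧ p2)   (double negation)
≡ ((¬p1 ∨ p2 ∨ p3) ∧ ((¬p2 ∧ ¬p3) ∨ p1) ∧ ¬(p3 ∧ p2)) ∨ (¬p1 ∧ p2)   (De Morgan)
≡ ((¬p1 ∨ p2 ∨ p3) ∧ ((¬p2 ∧ ¬p3) ∨ p1) ∧ (¬p3 ∨ ¬p2)) ∨ (¬p1 ∧ p2)   (De Morgan)
≡ (¬p1 ∨ p2 ∨ p3 ∨ ¬p1) ∧ (¬p1 ∨ p2 ∨ p3 ∨ p2) ∧ (¬p2 ∨ p1 ∨ ¬p1) ∧ (¬p2 ∨ p1 ∨ p2) ∧ (¬p3 ∨ p1 ∨ ¬p1) ∧ (¬p3 ∨ p1 ∨ p2) ∧ (¬p3 ∨ ¬p2 ∨ ¬p1) ∧ (¬p3 ∨ ¬p2 ∨ p2)   (distribute ∨ over ∧)
≡ (¬p1 ∨ p2 ∨ p3) ∧ (¬p3 ∨ p1 ∨ p2) ∧ (¬p3 ∨ ¬p2 ∨ ¬p1)   (simplify)

(¬p1 ∨ p2 ∨ p3) ∧ (¬p3 ∨ p1 ∨ p2) ∧ (¬p3 ∨ ¬p2 ∨ ¬p1)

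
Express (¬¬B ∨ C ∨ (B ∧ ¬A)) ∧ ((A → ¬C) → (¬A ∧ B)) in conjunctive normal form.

(B ∨ C) ∧ (A ∨ B) ∧ (C ∨ ¬A)

(¬¬B ∨ C ∨ (B ∧ ¬A)) ∧ ((A → ¬C) → (¬A ∧ B))
⇔ (¬¬B ∨ C ∨ (B ∧ ¬A)) ∧ (¬(A → ¬C) ∨ (¬A ∧ B))   [eliminate →]
⇔ (¬¬B ∨ C ∨ (B ∧ ¬A)) ∧ (¬(¬A ∨ ¬C) ∨ (¬A ∧ B))   [eliminate →]
⇔ (B ∨ C ∨ (B ∧ ¬A)) ∧ (¬(¬A ∨ ¬C) ∨ (¬A ∧ B))   [double negation]
⇔ (B ∨ C ∨ (B ∧ ¬A)) ∧ ((¬¬A ∧ ¬¬C) ∨ (¬A ∧ B))   [De Morgan]
⇔ (B ∨ C ∨ (B ∧ ¬A)) ∧ ((A ∧ ¬¬C) ∨ (¬A ∧ B))   [double negation]
⇔ (B ∨ C ∨ (B ∧ ¬A)) ∧ ((A ∧ C) ∨ (¬A ∧ B))   [double negation]
⇔ (B ∨ C ∨ B) ∧ (B ∨ C ∨ ¬A) ∧ (A ∨ ¬A) ∧ (A ∨ B) ∧ (C ∨ ¬A) ∧ (C ∨ B)   [distribute ∨ over ∧]
⇔ (B ∨ C) ∧ (A ∨ B) ∧ (C ∨ ¬A)   [simplify]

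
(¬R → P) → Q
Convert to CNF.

(¬R ∨ Q) ∧ (¬P ∨ Q)

(¬R → P) → Q
⇔ ¬(¬R → P) ∨ Q   (eliminate →)
⇔ ¬(¬¬R ∨ P) ∨ Q   (eliminate →)
⇔ (¬¬¬R ∧ ¬P) ∨ Q   (De Morgan)
⇔ (¬R ∧ ¬P) ∨ Q   (double negation)
⇔ (¬R ∨ Q) ∧ (¬P ∨ Q)   (distribute ∨ over ∧)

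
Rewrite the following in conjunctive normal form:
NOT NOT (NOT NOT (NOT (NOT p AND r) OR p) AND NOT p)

NOT NOT (NOT NOT (NOT (NOT p AND r) OR p) AND NOT p)
= NOT NOT (NOT (NOT p AND r) OR p) AND NOT p   — double negation
= (NOT (NOT p AND r) OR p) AND NOT p   — double negation
= (NOT NOT p OR NOT r OR p) AND NOT p   — De Morgan
= (p OR NOT r OR p) AND NOT p   — double negation
= (p OR NOT r) AND NOT p   — simplify

(p OR NOT r) AND NOT p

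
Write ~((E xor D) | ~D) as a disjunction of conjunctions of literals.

~((E xor D) | ~D)
≡ ~((E & ~D) | (~E & D) | ~D)   (expand xor)
≡ ~(E & ~D) & ~(~E & D) & ~~D   (De Morgan)
≡ (~E | ~~D) & ~(~E & D) & ~~D   (De Morgan)
≡ (~E | D) & ~(~E & D) & ~~D   (double negation)
≡ (~E | D) & (~~E | ~D) & ~~D   (De Morgan)
≡ (~E | D) & (E | ~D) & ~~D   (double negation)
≡ (~E | D) & (E | ~D) & D   (double negation)
≡ (~E & E & D) | (~E & ~D & D) | (D & E & D) | (D & ~D & D)   (distribute & over |)
≡ D & E   (simplify)

D & E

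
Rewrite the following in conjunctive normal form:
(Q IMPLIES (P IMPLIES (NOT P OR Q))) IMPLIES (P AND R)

(Q IMPLIES (P IMPLIES (NOT P OR Q))) IMPLIES (P AND R)
= NOT (Q IMPLIES (P IMPLIES (NOT P OR Q))) OR (P AND R)   (eliminate IMPLIES)
= NOT (NOT Q OR (P IMPLIES (NOT P OR Q))) OR (P AND R)   (eliminate IMPLIES)
= NOT (NOT Q OR NOT P OR NOT P OR Q) OR (P AND R)   (eliminate IMPLIES)
= (NOT NOT Q AND NOT NOT P AND NOT NOT P AND NOT Q) OR (P AND R)   (De Morgan)
= (Q AND NOT NOT P AND NOT NOT P AND NOT Q) OR (P AND R)   (double negation)
= (Q AND P AND NOT NOT P AND NOT Q) OR (P AND R)   (double negation)
= (Q AND P AND P AND NOT Q) OR (P AND R)   (double negation)
= (Q OR P) AND (Q OR R) AND (P OR P) AND (P OR R) AND (P OR P) AND (P OR R) AND (NOT Q OR P) AND (NOT Q OR R)   (distribute OR over AND)
= (Q OR R) AND P AND (NOT Q OR R)   (simplify)

(Q OR R) AND P AND (NOT Q OR R)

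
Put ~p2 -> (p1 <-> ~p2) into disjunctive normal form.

p2 | (~p2 & p1)

~p2 -> (p1 <-> ~p2)
= ~~p2 | (p1 <-> ~p2)
= ~~p2 | ((p1 -> ~p2) & (~p2 -> p1))
= ~~p2 | ((~p1 | ~p2) & (~p2 -> p1))
= ~~p2 | ((~p1 | ~p2) & (~~p2 | p1))
= p2 | ((~p1 | ~p2) & (~~p2 | p1))
= p2 | ((~p1 | ~p2) & (p2 | p1))
= p2 | (~p1 & p2) | (~p1 & p1) | (~p2 & p2) | (~p2 & p1)
= p2 | (~p2 & p1)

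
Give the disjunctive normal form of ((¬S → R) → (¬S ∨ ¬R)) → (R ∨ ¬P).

((¬S → R) → (¬S ∨ ¬R)) → (R ∨ ¬P)
⇔ ¬((¬S → R) → (¬S ∨ ¬R)) ∨ R ∨ ¬P   [eliminate →]
⇔ ¬(¬(¬S → R) ∨ ¬S ∨ ¬R) ∨ R ∨ ¬P   [eliminate →]
⇔ ¬(¬(¬¬S ∨ R) ∨ ¬S ∨ ¬R) ∨ R ∨ ¬P   [eliminate →]
⇔ (¬¬(¬¬S ∨ R) ∧ ¬¬S ∧ ¬¬R) ∨ R ∨ ¬P   [De Morgan]
⇔ ((¬¬S ∨ R) ∧ ¬¬S ∧ ¬¬R) ∨ R ∨ ¬P   [double negation]
⇔ ((S ∨ R) ∧ ¬¬S ∧ ¬¬R) ∨ R ∨ ¬P   [double negation]
⇔ ((S ∨ R) ∧ S ∧ ¬¬R) ∨ R ∨ ¬P   [double negation]
⇔ ((S ∨ R) ∧ S ∧ R) ∨ R ∨ ¬P   [double negation]
⇔ (S ∧ S ∧ R) ∨ (R ∧ S ∧ R) ∨ R ∨ ¬P   [distribute ∧ over ∨]
⇔ R ∨ ¬P   [simplify]

R ∨ ¬P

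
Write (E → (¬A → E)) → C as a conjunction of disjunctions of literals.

(E → (¬A → E)) → C
≡ ¬(E → (¬A → E)) ∨ C   [eliminate →]
≡ ¬(¬E ∨ (¬A → E)) ∨ C   [eliminate →]
≡ ¬(¬E ∨ ¬¬A ∨ E) ∨ C   [eliminate →]
≡ ¬¬E ∧ ¬¬¬A ∧ ¬E ∨ C   [De Morgan]
≡ E ∧ ¬¬¬A ∧ ¬E ∨ C   [double negation]
≡ E ∧ ¬A ∧ ¬E ∨ C   [double negation]
≡ (E ∨ C) ∧ (¬A ∨ C) ∧ (¬E ∨ C)   [distribute ∨ over ∧]

(E ∨ C) ∧ (¬A ∨ C) ∧ (¬E ∨ C)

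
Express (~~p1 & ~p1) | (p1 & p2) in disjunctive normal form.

(~~p1 & ~p1) | (p1 & p2)
≡ (p1 & ~p1) | (p1 & p2)   — double negation
≡ p1 & p2   — simplify

p1 & p2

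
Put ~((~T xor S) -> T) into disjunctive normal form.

~T & ~S

~((~T xor S) -> T)
≡ ~(~(~T xor S) | T)   [eliminate ->]
≡ ~(~((~T & ~S) | (~~T & S)) | T)   [expand xor]
≡ ~~((~T & ~S) | (~~T & S)) & ~T   [De Morgan]
≡ ((~T & ~S) | (~~T & S)) & ~T   [double negation]
≡ ((~T & ~S) | (T & S)) & ~T   [double negation]
≡ (~T & ~S & ~T) | (T & S & ~T)   [distribute & over |]
≡ ~T & ~S   [simplify]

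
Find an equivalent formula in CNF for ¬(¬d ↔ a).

(¬d ∨ a) ∧ (¬a ∨ d)

¬(¬d ↔ a)
= ¬((¬d → a) ∧ (a → ¬d))   (eliminate ↔)
= ¬((¬¬d ∨ a) ∧ (a → ¬d))   (eliminate →)
= ¬((¬¬d ∨ a) ∧ (¬a ∨ ¬d))   (eliminate →)
= ¬(¬¬d ∨ a) ∨ ¬(¬a ∨ ¬d)   (De Morgan)
= (¬¬¬d ∧ ¬a) ∨ ¬(¬a ∨ ¬d)   (De Morgan)
= (¬d ∧ ¬a) ∨ ¬(¬a ∨ ¬d)   (double negation)
= (¬d ∧ ¬a) ∨ (¬¬a ∧ ¬¬d)   (De Morgan)
= (¬d ∧ ¬a) ∨ (a ∧ ¬¬d)   (double negation)
= (¬d ∧ ¬a) ∨ (a ∧ d)   (double negation)
= (¬d ∨ a) ∧ (¬d ∨ d) ∧ (¬a ∨ a) ∧ (¬a ∨ d)   (distribute ∨ over ∧)
= (¬d ∨ a) ∧ (¬a ∨ d)   (simplify)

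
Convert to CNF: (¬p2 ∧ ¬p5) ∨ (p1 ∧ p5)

(¬p2 ∨ p1) ∧ (¬p2 ∨ p5) ∧ (¬p5 ∨ p1)

(¬p2 ∧ ¬p5) ∨ (p1 ∧ p5)
≡ (¬p2 ∨ p1) ∧ (¬p2 ∨ p5) ∧ (¬p5 ∨ p1) ∧ (¬p5 ∨ p5)   (distribute ∨ over ∧)
≡ (¬p2 ∨ p1) ∧ (¬p2 ∨ p5) ∧ (¬p5 ∨ p1)   (simplify)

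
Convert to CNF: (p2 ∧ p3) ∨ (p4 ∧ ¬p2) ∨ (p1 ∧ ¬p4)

(p2 ∨ p4 ∨ p1) ∧ (p3 ∨ p4 ∨ p1) ∧ (p3 ∨ ¬p2 ∨ p1) ∧ (p3 ∨ ¬p2 ∨ ¬p4)

(p2 ∧ p3) ∨ (p4 ∧ ¬p2) ∨ (p1 ∧ ¬p4)
≡ (p2 ∨ p4 ∨ p1) ∧ (p2 ∨ p4 ∨ ¬p4) ∧ (p2 ∨ ¬p2 ∨ p1) ∧ (p2 ∨ ¬p2 ∨ ¬p4) ∧ (p3 ∨ p4 ∨ p1) ∧ (p3 ∨ p4 ∨ ¬p4) ∧ (p3 ∨ ¬p2 ∨ p1) ∧ (p3 ∨ ¬p2 ∨ ¬p4)   [distribute ∨ over ∧]
≡ (p2 ∨ p4 ∨ p1) ∧ (p3 ∨ p4 ∨ p1) ∧ (p3 ∨ ¬p2 ∨ p1) ∧ (p3 ∨ ¬p2 ∨ ¬p4)   [simplify]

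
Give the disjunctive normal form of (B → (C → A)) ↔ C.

(C ∧ ¬B) ∨ (C ∧ A)

(B → (C → A)) ↔ C
≡ ((B → (C → A)) → C) ∧ (C → (B → (C → A)))   [eliminate ↔]
≡ (¬(B → (C → A)) ∨ C) ∧ (C → (B → (C → A)))   [eliminate →]
≡ (¬(¬B ∨ (C → A)) ∨ C) ∧ (C → (B → (C → A)))   [eliminate →]
≡ (¬(¬B ∨ ¬C ∨ A) ∨ C) ∧ (C → (B → (C → A)))   [eliminate →]
≡ (¬(¬B ∨ ¬C ∨ A) ∨ C) ∧ (¬C ∨ (B → (C → A)))   [eliminate →]
≡ (¬(¬B ∨ ¬C ∨ A) ∨ C) ∧ (¬C ∨ ¬B ∨ (C → A))   [eliminate →]
≡ (¬(¬B ∨ ¬C ∨ A) ∨ C) ∧ (¬C ∨ ¬B ∨ ¬C ∨ A)   [eliminate →]
≡ ((¬¬B ∧ ¬¬C ∧ ¬A) ∨ C) ∧ (¬C ∨ ¬B ∨ ¬C ∨ A)   [De Morgan]
≡ ((B ∧ ¬¬C ∧ ¬A) ∨ C) ∧ (¬C ∨ ¬B ∨ ¬C ∨ A)   [double negation]
≡ ((B ∧ C ∧ ¬A) ∨ C) ∧ (¬C ∨ ¬B ∨ ¬C ∨ A)   [double negation]
≡ (B ∧ C ∧ ¬A ∧ ¬C) ∨ (B ∧ C ∧ ¬A ∧ ¬B) ∨ (B ∧ C ∧ ¬A ∧ ¬C) ∨ (B ∧ C ∧ ¬A ∧ A) ∨ (C ∧ ¬C) ∨ (C ∧ ¬B) ∨ (C ∧ ¬C) ∨ (C ∧ A)   [distribute ∧ over ∨]
≡ (C ∧ ¬B) ∨ (C ∧ A)   [simplify]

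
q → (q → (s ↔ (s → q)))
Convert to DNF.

¬q ∨ (q ∧ s)

q → (q → (s ↔ (s → q)))
= ¬q ∨ (q → (s ↔ (s → q)))
= ¬q ∨ ¬q ∨ (s ↔ (s → q))
= ¬q ∨ ¬q ∨ ((s → (s → q)) ∧ ((s → q) → s))
= ¬q ∨ ¬q ∨ ((¬s ∨ (s → q)) ∧ ((s → q) → s))
= ¬q ∨ ¬q ∨ ((¬s ∨ ¬s ∨ q) ∧ ((s → q) → s))
= ¬q ∨ ¬q ∨ ((¬s ∨ ¬s ∨ q) ∧ (¬(s → q) ∨ s))
= ¬q ∨ ¬q ∨ ((¬s ∨ ¬s ∨ q) ∧ (¬(¬s ∨ q) ∨ s))
= ¬q ∨ ¬q ∨ ((¬s ∨ ¬s ∨ q) ∧ ((¬¬s ∧ ¬q) ∨ s))
= ¬q ∨ ¬q ∨ ((¬s ∨ ¬s ∨ q) ∧ ((s ∧ ¬q) ∨ s))
= ¬q ∨ ¬q ∨ (¬s ∧ s ∧ ¬q) ∨ (¬s ∧ s) ∨ (¬s ∧ s ∧ ¬q) ∨ (¬s ∧ s) ∨ (q ∧ s ∧ ¬q) ∨ (q ∧ s)
= ¬q ∨ (q ∧ s)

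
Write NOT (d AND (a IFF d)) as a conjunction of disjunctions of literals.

NOT d OR NOT a

NOT (d AND (a IFF d))
⇔ NOT (d AND (a IMPLIES d) AND (d IMPLIES a))   [eliminate IFF]
⇔ NOT (d AND (NOT a OR d) AND (d IMPLIES a))   [eliminate IMPLIES]
⇔ NOT (d AND (NOT a OR d) AND (NOT d OR a))   [eliminate IMPLIES]
⇔ NOT d OR NOT (NOT a OR d) OR NOT (NOT d OR a)   [De Morgan]
⇔ NOT d OR (NOT NOT a AND NOT d) OR NOT (NOT d OR a)   [De Morgan]
⇔ NOT d OR (a AND NOT d) OR NOT (NOT d OR a)   [double negation]
⇔ NOT d OR (a AND NOT d) OR (NOT NOT d AND NOT a)   [De Morgan]
⇔ NOT d OR (a AND NOT d) OR (d AND NOT a)   [double negation]
⇔ (NOT d OR a OR d) AND (NOT d OR a OR NOT a) AND (NOT d OR NOT d OR d) AND (NOT d OR NOT d OR NOT a)   [distribute OR over AND]
⇔ NOT d OR NOT a   [simplify]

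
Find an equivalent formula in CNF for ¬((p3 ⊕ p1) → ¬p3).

¬((p3 ⊕ p1) → ¬p3)
= ¬(¬(p3 ⊕ p1) ∨ ¬p3)   [eliminate →]
= ¬(¬((p3 ∨ p1) ∧ ¬(p3 ∧ p1)) ∨ ¬p3)   [expand ⊕]
= ¬¬((p3 ∨ p1) ∧ ¬(p3 ∧ p1)) ∧ ¬¬p3   [De Morgan]
= (p3 ∨ p1) ∧ ¬(p3 ∧ p1) ∧ ¬¬p3   [double negation]
= (p3 ∨ p1) ∧ (¬p3 ∨ ¬p1) ∧ ¬¬p3   [De Morgan]
= (p3 ∨ p1) ∧ (¬p3 ∨ ¬p1) ∧ p3   [double negation]
= (¬p3 ∨ ¬p1) ∧ p3   [simplify]

(¬p3 ∨ ¬p1) ∧ p3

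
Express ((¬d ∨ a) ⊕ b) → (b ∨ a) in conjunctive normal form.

d ∨ b ∨ a

((¬d ∨ a) ⊕ b) → (b ∨ a)
= ¬((¬d ∨ a) ⊕ b) ∨ b ∨ a   — eliminate →
= ¬((¬d ∨ a ∨ b) ∧ ¬((¬d ∨ a) ∧ b)) ∨ b ∨ a   — expand ⊕
= ¬(¬d ∨ a ∨ b) ∨ ¬¬((¬d ∨ a) ∧ b) ∨ b ∨ a   — De Morgan
= (¬¬d ∧ ¬a ∧ ¬b) ∨ ¬¬((¬d ∨ a) ∧ b) ∨ b ∨ a   — De Morgan
= (d ∧ ¬a ∧ ¬b) ∨ ¬¬((¬d ∨ a) ∧ b) ∨ b ∨ a   — double negation
= (d ∧ ¬a ∧ ¬b) ∨ ((¬d ∨ a) ∧ b) ∨ b ∨ a   — double negation
= (d ∨ ¬d ∨ a ∨ b ∨ a) ∧ (d ∨ b ∨ b ∨ a) ∧ (¬a ∨ ¬d ∨ a ∨ b ∨ a) ∧ (¬a ∨ b ∨ b ∨ a) ∧ (¬b ∨ ¬d ∨ a ∨ b ∨ a) ∧ (¬b ∨ b ∨ b ∨ a)   — distribute ∨ over ∧
= d ∨ b ∨ a   — simplify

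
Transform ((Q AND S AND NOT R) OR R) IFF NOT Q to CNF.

(NOT Q OR NOT S OR R) AND (NOT R OR NOT Q) AND (Q OR R)

((Q AND S AND NOT R) OR R) IFF NOT Q
≡ (((Q AND S AND NOT R) OR R) IMPLIES NOT Q) AND (NOT Q IMPLIES ((Q AND S AND NOT R) OR R))   — eliminate IFF
≡ (NOT ((Q AND S AND NOT R) OR R) OR NOT Q) AND (NOT Q IMPLIES ((Q AND S AND NOT R) OR R))   — eliminate IMPLIES
≡ (NOT ((Q AND S AND NOT R) OR R) OR NOT Q) AND (NOT NOT Q OR (Q AND S AND NOT R) OR R)   — eliminate IMPLIES
≡ ((NOT (Q AND S AND NOT R) AND NOT R) OR NOT Q) AND (NOT NOT Q OR (Q AND S AND NOT R) OR R)   — De Morgan
≡ (((NOT Q OR NOT S OR NOT NOT R) AND NOT R) OR NOT Q) AND (NOT NOT Q OR (Q AND S AND NOT R) OR R)   — De Morgan
≡ (((NOT Q OR NOT S OR R) AND NOT R) OR NOT Q) AND (NOT NOT Q OR (Q AND S AND NOT R) OR R)   — double negation
≡ (((NOT Q OR NOT S OR R) AND NOT R) OR NOT Q) AND (Q OR (Q AND S AND NOT R) OR R)   — double negation
≡ (NOT Q OR NOT S OR R OR NOT Q) AND (NOT R OR NOT Q) AND (Q OR Q OR R) AND (Q OR S OR R) AND (Q OR NOT R OR R)   — distribute OR over AND
≡ (NOT Q OR NOT S OR R) AND (NOT R OR NOT Q) AND (Q OR R)   — simplify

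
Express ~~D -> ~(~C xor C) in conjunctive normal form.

(~D | C) & (~D | ~C)

~~D -> ~(~C xor C)
≡ ~~~D | ~(~C xor C)   — eliminate ->
≡ ~~~D | ~((~C | C) & ~(~C & C))   — expand xor
≡ ~D | ~((~C | C) & ~(~C & C))   — double negation
≡ ~D | ~(~C | C) | ~~(~C & C)   — De Morgan
≡ ~D | (~~C & ~C) | ~~(~C & C)   — De Morgan
≡ ~D | (C & ~C) | ~~(~C & C)   — double negation
≡ ~D | (C & ~C) | (~C & C)   — double negation
≡ (~D | C | ~C) & (~D | C | C) & (~D | ~C | ~C) & (~D | ~C | C)   — distribute | over &
≡ (~D | C) & (~D | ~C)   — simplify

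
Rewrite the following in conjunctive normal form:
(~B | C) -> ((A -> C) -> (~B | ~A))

~C | ~B | ~A

(~B | C) -> ((A -> C) -> (~B | ~A))
≡ ~(~B | C) | ((A -> C) -> (~B | ~A))   — eliminate ->
≡ ~(~B | C) | ~(A -> C) | ~B | ~A   — eliminate ->
≡ ~(~B | C) | ~(~A | C) | ~B | ~A   — eliminate ->
≡ (~~B & ~C) | ~(~A | C) | ~B | ~A   — De Morgan
≡ (B & ~C) | ~(~A | C) | ~B | ~A   — double negation
≡ (B & ~C) | (~~A & ~C) | ~B | ~A   — De Morgan
≡ (B & ~C) | (A & ~C) | ~B | ~A   — double negation
≡ (B | A | ~B | ~A) & (B | ~C | ~B | ~A) & (~C | A | ~B | ~A) & (~C | ~C | ~B | ~A)   — distribute | over &
≡ ~C | ~B | ~A   — simplify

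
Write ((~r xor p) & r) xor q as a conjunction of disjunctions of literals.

((~r xor p) & r) xor q
= (((~r xor p) & r) | q) & ~((~r xor p) & r & q)
= (((~r | p) & ~(~r & p) & r) | q) & ~((~r xor p) & r & q)
= (((~r | p) & ~(~r & p) & r) | q) & ~((~r | p) & ~(~r & p) & r & q)
= (((~r | p) & (~~r | ~p) & r) | q) & ~((~r | p) & ~(~r & p) & r & q)
= (((~r | p) & (r | ~p) & r) | q) & ~((~r | p) & ~(~r & p) & r & q)
= (((~r | p) & (r | ~p) & r) | q) & (~(~r | p) | ~~(~r & p) | ~r | ~q)
= (((~r | p) & (r | ~p) & r) | q) & ((~~r & ~p) | ~~(~r & p) | ~r | ~q)
= (((~r | p) & (r | ~p) & r) | q) & ((r & ~p) | ~~(~r & p) | ~r | ~q)
= (((~r | p) & (r | ~p) & r) | q) & ((r & ~p) | (~r & p) | ~r | ~q)
= (~r | p | q) & (r | ~p | q) & (r | q) & (r | ~r | ~r | ~q) & (r | p | ~r | ~q) & (~p | ~r | ~r | ~q) & (~p | p | ~r | ~q)
= (~r | p | q) & (r | q) & (~p | ~r | ~q)

(~r | p | q) & (r | q) & (~p | ~r | ~q)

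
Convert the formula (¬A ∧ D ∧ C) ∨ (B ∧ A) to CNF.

(¬A ∨ B) ∧ (D ∨ B) ∧ (D ∨ A) ∧ (C ∨ B) ∧ (C ∨ A)

(¬A ∧ D ∧ C) ∨ (B ∧ A)
= (¬A ∨ B) ∧ (¬A ∨ A) ∧ (D ∨ B) ∧ (D ∨ A) ∧ (C ∨ B) ∧ (C ∨ A)   (distribute ∨ over ∧)
= (¬A ∨ B) ∧ (D ∨ B) ∧ (D ∨ A) ∧ (C ∨ B) ∧ (C ∨ A)   (simplify)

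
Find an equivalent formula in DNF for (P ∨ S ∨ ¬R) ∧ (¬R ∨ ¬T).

(P ∧ ¬T) ∨ (S ∧ ¬T) ∨ ¬R

(P ∨ S ∨ ¬R) ∧ (¬R ∨ ¬T)
⇔ (P ∧ ¬R) ∨ (P ∧ ¬T) ∨ (S ∧ ¬R) ∨ (S ∧ ¬T) ∨ (¬R ∧ ¬R) ∨ (¬R ∧ ¬T)
⇔ (P ∧ ¬T) ∨ (S ∧ ¬T) ∨ ¬R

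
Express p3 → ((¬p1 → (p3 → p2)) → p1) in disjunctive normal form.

p3 → ((¬p1 → (p3 → p2)) → p1)
⇔ ¬p3 ∨ ((¬p1 → (p3 → p2)) → p1)   (eliminate →)
⇔ ¬p3 ∨ ¬(¬p1 → (p3 → p2)) ∨ p1   (eliminate →)
⇔ ¬p3 ∨ ¬(¬¬p1 ∨ (p3 → p2)) ∨ p1   (eliminate →)
⇔ ¬p3 ∨ ¬(¬¬p1 ∨ ¬p3 ∨ p2) ∨ p1   (eliminate →)
⇔ ¬p3 ∨ (¬¬¬p1 ∧ ¬¬p3 ∧ ¬p2) ∨ p1   (De Morgan)
⇔ ¬p3 ∨ (¬p1 ∧ ¬¬p3 ∧ ¬p2) ∨ p1   (double negation)
⇔ ¬p3 ∨ (¬p1 ∧ p3 ∧ ¬p2) ∨ p1   (double negation)

¬p3 ∨ (¬p1 ∧ p3 ∧ ¬p2) ∨ p1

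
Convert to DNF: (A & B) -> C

~A | ~B | C

(A & B) -> C
≡ ~(A & B) | C
≡ ~A | ~B | C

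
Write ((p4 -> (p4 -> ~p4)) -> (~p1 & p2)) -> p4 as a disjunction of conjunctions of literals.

(~p4 & p1) | (~p4 & ~p2) | p4

((p4 -> (p4 -> ~p4)) -> (~p1 & p2)) -> p4
≡ ~((p4 -> (p4 -> ~p4)) -> (~p1 & p2)) | p4   [eliminate ->]
≡ ~(~(p4 -> (p4 -> ~p4)) | (~p1 & p2)) | p4   [eliminate ->]
≡ ~(~(~p4 | (p4 -> ~p4)) | (~p1 & p2)) | p4   [eliminate ->]
≡ ~(~(~p4 | ~p4 | ~p4) | (~p1 & p2)) | p4   [eliminate ->]
≡ (~~(~p4 | ~p4 | ~p4) & ~(~p1 & p2)) | p4   [De Morgan]
≡ ((~p4 | ~p4 | ~p4) & ~(~p1 & p2)) | p4   [double negation]
≡ ((~p4 | ~p4 | ~p4) & (~~p1 | ~p2)) | p4   [De Morgan]
≡ ((~p4 | ~p4 | ~p4) & (p1 | ~p2)) | p4   [double negation]
≡ (~p4 & p1) | (~p4 & ~p2) | (~p4 & p1) | (~p4 & ~p2) | (~p4 & p1) | (~p4 & ~p2) | p4   [distribute & over |]
≡ (~p4 & p1) | (~p4 & ~p2) | p4   [simplify]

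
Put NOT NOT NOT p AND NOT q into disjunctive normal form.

NOT NOT NOT p AND NOT q
= NOT p AND NOT q   (double negation)

NOT p AND NOT q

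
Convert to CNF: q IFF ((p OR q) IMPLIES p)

(NOT q OR p) AND (p OR q) AND (NOT p OR q)

q IFF ((p OR q) IMPLIES p)
≡ (q IMPLIES ((p OR q) IMPLIES p)) AND (((p OR q) IMPLIES p) IMPLIES q)   [eliminate IFF]
≡ (NOT q OR ((p OR q) IMPLIES p)) AND (((p OR q) IMPLIES p) IMPLIES q)   [eliminate IMPLIES]
≡ (NOT q OR NOT (p OR q) OR p) AND (((p OR q) IMPLIES p) IMPLIES q)   [eliminate IMPLIES]
≡ (NOT q OR NOT (p OR q) OR p) AND (NOT ((p OR q) IMPLIES p) OR q)   [eliminate IMPLIES]
≡ (NOT q OR NOT (p OR q) OR p) AND (NOT (NOT (p OR q) OR p) OR q)   [eliminate IMPLIES]
≡ (NOT q OR (NOT p AND NOT q) OR p) AND (NOT (NOT (p OR q) OR p) OR q)   [De Morgan]
≡ (NOT q OR (NOT p AND NOT q) OR p) AND ((NOT NOT (p OR q) AND NOT p) OR q)   [De Morgan]
≡ (NOT q OR (NOT p AND NOT q) OR p) AND (((p OR q) AND NOT p) OR q)   [double negation]
≡ (NOT q OR NOT p OR p) AND (NOT q OR NOT q OR p) AND (p OR q OR q) AND (NOT p OR q)   [distribute OR over AND]
≡ (NOT q OR p) AND (p OR q) AND (NOT p OR q)   [simplify]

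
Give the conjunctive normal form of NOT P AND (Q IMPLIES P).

NOT P AND (NOT Q OR P)

NOT P AND (Q IMPLIES P)
≡ NOT P AND (NOT Q OR P)   [eliminate IMPLIES]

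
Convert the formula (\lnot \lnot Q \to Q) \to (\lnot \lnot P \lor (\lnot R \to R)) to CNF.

(\lnot \lnot Q \to Q) \to (\lnot \lnot P \lor (\lnot R \to R))
= \lnot (\lnot \lnot Q \to Q) \lor \lnot \lnot P \lor (\lnot R \to R)   — eliminate \to
= \lnot (\lnot \lnot \lnot Q \lor Q) \lor \lnot \lnot P \lor (\lnot R \to R)   — eliminate \to
= \lnot (\lnot \lnot \lnot Q \lor Q) \lor \lnot \lnot P \lor \lnot \lnot R \lor R   — eliminate \to
= (\lnot \lnot \lnot \lnot Q \land \lnot Q) \lor \lnot \lnot P \lor \lnot \lnot R \lor R   — De Morgan
= (\lnot \lnot Q \land \lnot Q) \lor \lnot \lnot P \lor \lnot \lnot R \lor R   — double negation
= (Q \land \lnot Q) \lor \lnot \lnot P \lor \lnot \lnot R \lor R   — double negation
= (Q \land \lnot Q) \lor P \lor \lnot \lnot R \lor R   — double negation
= (Q \land \lnot Q) \lor P \lor R \lor R   — double negation
= (Q \lor P \lor R \lor R) \land (\lnot Q \lor P \lor R \lor R)   — distribute \lor over \land
= (Q \lor P \lor R) \land (\lnot Q \lor P \lor R)   — simplify

(Q \lor P \lor R) \land (\lnot Q \lor P \lor R)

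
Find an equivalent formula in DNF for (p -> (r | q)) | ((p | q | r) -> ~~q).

~p | r | q

(p -> (r | q)) | ((p | q | r) -> ~~q)
≡ ~p | r | q | ((p | q | r) -> ~~q)   [eliminate ->]
≡ ~p | r | q | ~(p | q | r) | ~~q   [eliminate ->]
≡ ~p | r | q | (~p & ~q & ~r) | ~~q   [De Morgan]
≡ ~p | r | q | (~p & ~q & ~r) | q   [double negation]
≡ ~p | r | q   [simplify]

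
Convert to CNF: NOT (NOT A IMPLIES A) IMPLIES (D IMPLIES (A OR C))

NOT (NOT A IMPLIES A) IMPLIES (D IMPLIES (A OR C))
≡ NOT NOT (NOT A IMPLIES A) OR (D IMPLIES (A OR C))
≡ NOT NOT (NOT NOT A OR A) OR (D IMPLIES (A OR C))
≡ NOT NOT (NOT NOT A OR A) OR NOT D OR A OR C
≡ NOT NOT A OR A OR NOT D OR A OR C
≡ A OR A OR NOT D OR A OR C
≡ A OR NOT D OR C

A OR NOT D OR C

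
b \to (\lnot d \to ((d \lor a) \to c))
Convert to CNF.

\lnot b \lor d \lor \lnot a \lor c

b \to (\lnot d \to ((d \lor a) \to c))
≡ \lnot b \lor (\lnot d \to ((d \lor a) \to c))   [eliminate \to]
≡ \lnot b \lor \lnot \lnot d \lor ((d \lor a) \to c)   [eliminate \to]
≡ \lnot b \lor \lnot \lnot d \lor \lnot (d \lor a) \lor c   [eliminate \to]
≡ \lnot b \lor d \lor \lnot (d \lor a) \lor c   [double negation]
≡ \lnot b \lor d \lor (\lnot d \land \lnot a) \lor c   [De Morgan]
≡ (\lnot b \lor d \lor \lnot d \lor c) \land (\lnot b \lor d \lor \lnot a \lor c)   [distribute \lor over \land]
≡ \lnot b \lor d \lor \lnot a \lor c   [simplify]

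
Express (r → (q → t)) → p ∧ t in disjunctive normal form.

(r → (q → t)) → p ∧ t
≡ ¬(r → (q → t)) ∨ p ∧ t
≡ ¬(¬r ∨ (q → t)) ∨ p ∧ t
≡ ¬(¬r ∨ ¬q ∨ t) ∨ p ∧ t
≡ ¬¬r ∧ ¬¬q ∧ ¬t ∨ p ∧ t
≡ r ∧ ¬¬q ∧ ¬t ∨ p ∧ t
≡ r ∧ q ∧ ¬t ∨ p ∧ t

r ∧ q ∧ ¬t ∨ p ∧ t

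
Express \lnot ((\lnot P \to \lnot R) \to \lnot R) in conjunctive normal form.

(P \lor \lnot R) \land R

\lnot ((\lnot P \to \lnot R) \to \lnot R)
⇔ \lnot (\lnot (\lnot P \to \lnot R) \lor \lnot R)   [eliminate \to]
⇔ \lnot (\lnot (\lnot \lnot P \lor \lnot R) \lor \lnot R)   [eliminate \to]
⇔ \lnot \lnot (\lnot \lnot P \lor \lnot R) \land \lnot \lnot R   [De Morgan]
⇔ (\lnot \lnot P \lor \lnot R) \land \lnot \lnot R   [double negation]
⇔ (P \lor \lnot R) \land \lnot \lnot R   [double negation]
⇔ (P \lor \lnot R) \land R   [double negation]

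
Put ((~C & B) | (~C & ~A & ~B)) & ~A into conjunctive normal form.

~C & ~A

((~C & B) | (~C & ~A & ~B)) & ~A
≡ (~C | ~C) & (~C | ~A) & (~C | ~B) & (B | ~C) & (B | ~A) & (B | ~B) & ~A   [distribute | over &]
≡ ~C & ~A   [simplify]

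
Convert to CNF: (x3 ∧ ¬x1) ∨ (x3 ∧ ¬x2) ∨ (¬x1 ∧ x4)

(x3 ∧ ¬x1) ∨ (x3 ∧ ¬x2) ∨ (¬x1 ∧ x4)
⇔ (x3 ∨ x3 ∨ ¬x1) ∧ (x3 ∨ x3 ∨ x4) ∧ (x3 ∨ ¬x2 ∨ ¬x1) ∧ (x3 ∨ ¬x2 ∨ x4) ∧ (¬x1 ∨ x3 ∨ ¬x1) ∧ (¬x1 ∨ x3 ∨ x4) ∧ (¬x1 ∨ ¬x2 ∨ ¬x1) ∧ (¬x1 ∨ ¬x2 ∨ x4)   — distribute ∨ over ∧
⇔ (x3 ∨ ¬x1) ∧ (x3 ∨ x4) ∧ (¬x1 ∨ ¬x2)   — simplify

(x3 ∨ ¬x1) ∧ (x3 ∨ x4) ∧ (¬x1 ∨ ¬x2)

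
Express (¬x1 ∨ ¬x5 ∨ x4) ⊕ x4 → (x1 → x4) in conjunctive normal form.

x5 ∨ x4 ∨ ¬x1

(¬x1 ∨ ¬x5 ∨ x4) ⊕ x4 → (x1 → x4)
≡ ¬((¬x1 ∨ ¬x5 ∨ x4) ⊕ x4) ∨ (x1 → x4)   [eliminate →]
≡ ¬((¬x1 ∨ ¬x5 ∨ x4 ∨ x4) ∧ ¬((¬x1 ∨ ¬x5 ∨ x4) ∧ x4)) ∨ (x1 → x4)   [expand ⊕]
≡ ¬((¬x1 ∨ ¬x5 ∨ x4 ∨ x4) ∧ ¬((¬x1 ∨ ¬x5 ∨ x4) ∧ x4)) ∨ ¬x1 ∨ x4   [eliminate →]
≡ ¬(¬x1 ∨ ¬x5 ∨ x4 ∨ x4) ∨ ¬¬((¬x1 ∨ ¬x5 ∨ x4) ∧ x4) ∨ ¬x1 ∨ x4   [De Morgan]
≡ ¬¬x1 ∧ ¬¬x5 ∧ ¬x4 ∧ ¬x4 ∨ ¬¬((¬x1 ∨ ¬x5 ∨ x4) ∧ x4) ∨ ¬x1 ∨ x4   [De Morgan]
≡ x1 ∧ ¬¬x5 ∧ ¬x4 ∧ ¬x4 ∨ ¬¬((¬x1 ∨ ¬x5 ∨ x4) ∧ x4) ∨ ¬x1 ∨ x4   [double negation]
≡ x1 ∧ x5 ∧ ¬x4 ∧ ¬x4 ∨ ¬¬((¬x1 ∨ ¬x5 ∨ x4) ∧ x4) ∨ ¬x1 ∨ x4   [double negation]
≡ x1 ∧ x5 ∧ ¬x4 ∧ ¬x4 ∨ (¬x1 ∨ ¬x5 ∨ x4) ∧ x4 ∨ ¬x1 ∨ x4   [double negation]
≡ (x1 ∨ ¬x1 ∨ ¬x5 ∨ x4 ∨ ¬x1 ∨ x4) ∧ (x1 ∨ x4 ∨ ¬x1 ∨ x4) ∧ (x5 ∨ ¬x1 ∨ ¬x5 ∨ x4 ∨ ¬x1 ∨ x4) ∧ (x5 ∨ x4 ∨ ¬x1 ∨ x4) ∧ (¬x4 ∨ ¬x1 ∨ ¬x5 ∨ x4 ∨ ¬x1 ∨ x4) ∧ (¬x4 ∨ x4 ∨ ¬x1 ∨ x4) ∧ (¬x4 ∨ ¬x1 ∨ ¬x5 ∨ x4 ∨ ¬x1 ∨ x4) ∧ (¬x4 ∨ x4 ∨ ¬x1 ∨ x4)   [distribute ∨ over ∧]
≡ x5 ∨ x4 ∨ ¬x1   [simplify]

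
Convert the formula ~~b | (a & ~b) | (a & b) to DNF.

b | (a & ~b)

~~b | (a & ~b) | (a & b)
= b | (a & ~b) | (a & b)   (double negation)
= b | (a & ~b)   (simplify)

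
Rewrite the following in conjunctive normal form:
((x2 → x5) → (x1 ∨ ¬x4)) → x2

(¬x1 ∨ x2) ∧ (x4 ∨ x2)

((x2 → x5) → (x1 ∨ ¬x4)) → x2
= ¬((x2 → x5) → (x1 ∨ ¬x4)) ∨ x2
= ¬(¬(x2 → x5) ∨ x1 ∨ ¬x4) ∨ x2
= ¬(¬(¬x2 ∨ x5) ∨ x1 ∨ ¬x4) ∨ x2
= (¬¬(¬x2 ∨ x5) ∧ ¬x1 ∧ ¬¬x4) ∨ x2
= ((¬x2 ∨ x5) ∧ ¬x1 ∧ ¬¬x4) ∨ x2
= ((¬x2 ∨ x5) ∧ ¬x1 ∧ x4) ∨ x2
= (¬x2 ∨ x5 ∨ x2) ∧ (¬x1 ∨ x2) ∧ (x4 ∨ x2)
= (¬x1 ∨ x2) ∧ (x4 ∨ x2)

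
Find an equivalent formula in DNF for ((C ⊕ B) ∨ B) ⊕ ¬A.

(C ∧ ¬B ∧ A) ∨ (B ∧ A) ∨ (¬C ∧ ¬B ∧ ¬A)

((C ⊕ B) ∨ B) ⊕ ¬A
≡ (((C ⊕ B) ∨ B) ∧ ¬¬A) ∨ (¬((C ⊕ B) ∨ B) ∧ ¬A)   — expand ⊕
≡ (((C ∧ ¬B) ∨ (¬C ∧ B) ∨ B) ∧ ¬¬A) ∨ (¬((C ⊕ B) ∨ B) ∧ ¬A)   — expand ⊕
≡ (((C ∧ ¬B) ∨ (¬C ∧ B) ∨ B) ∧ ¬¬A) ∨ (¬((C ∧ ¬B) ∨ (¬C ∧ B) ∨ B) ∧ ¬A)   — expand ⊕
≡ (((C ∧ ¬B) ∨ (¬C ∧ B) ∨ B) ∧ A) ∨ (¬((C ∧ ¬B) ∨ (¬C ∧ B) ∨ B) ∧ ¬A)   — double negation
≡ (((C ∧ ¬B) ∨ (¬C ∧ B) ∨ B) ∧ A) ∨ (¬(C ∧ ¬B) ∧ ¬(¬C ∧ B) ∧ ¬B ∧ ¬A)   — De Morgan
≡ (((C ∧ ¬B) ∨ (¬C ∧ B) ∨ B) ∧ A) ∨ ((¬C ∨ ¬¬B) ∧ ¬(¬C ∧ B) ∧ ¬B ∧ ¬A)   — De Morgan
≡ (((C ∧ ¬B) ∨ (¬C ∧ B) ∨ B) ∧ A) ∨ ((¬C ∨ B) ∧ ¬(¬C ∧ B) ∧ ¬B ∧ ¬A)   — double negation
≡ (((C ∧ ¬B) ∨ (¬C ∧ B) ∨ B) ∧ A) ∨ ((¬C ∨ B) ∧ (¬¬C ∨ ¬B) ∧ ¬B ∧ ¬A)   — De Morgan
≡ (((C ∧ ¬B) ∨ (¬C ∧ B) ∨ B) ∧ A) ∨ ((¬C ∨ B) ∧ (C ∨ ¬B) ∧ ¬B ∧ ¬A)   — double negation
≡ (C ∧ ¬B ∧ A) ∨ (¬C ∧ B ∧ A) ∨ (B ∧ A) ∨ (¬C ∧ C ∧ ¬B ∧ ¬A) ∨ (¬C ∧ ¬B ∧ ¬B ∧ ¬A) ∨ (B ∧ C ∧ ¬B ∧ ¬A) ∨ (B ∧ ¬B ∧ ¬B ∧ ¬A)   — distribute ∧ over ∨
≡ (C ∧ ¬B ∧ A) ∨ (B ∧ A) ∨ (¬C ∧ ¬B ∧ ¬A)   — simplify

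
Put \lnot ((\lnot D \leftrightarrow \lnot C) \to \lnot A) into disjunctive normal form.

(D \land C \land A) \lor (\lnot C \land \lnot D \land A)

\lnot ((\lnot D \leftrightarrow \lnot C) \to \lnot A)
= \lnot (\lnot (\lnot D \leftrightarrow \lnot C) \lor \lnot A)   (eliminate \to)
= \lnot (\lnot ((\lnot D \to \lnot C) \land (\lnot C \to \lnot D)) \lor \lnot A)   (eliminate \leftrightarrow)
= \lnot (\lnot ((\lnot \lnot D \lor \lnot C) \land (\lnot C \to \lnot D)) \lor \lnot A)   (eliminate \to)
= \lnot (\lnot ((\lnot \lnot D \lor \lnot C) \land (\lnot \lnot C \lor \lnot D)) \lor \lnot A)   (eliminate \to)
= \lnot \lnot ((\lnot \lnot D \lor \lnot C) \land (\lnot \lnot C \lor \lnot D)) \land \lnot \lnot A   (De Morgan)
= (\lnot \lnot D \lor \lnot C) \land (\lnot \lnot C \lor \lnot D) \land \lnot \lnot A   (double negation)
= (D \lor \lnot C) \land (\lnot \lnot C \lor \lnot D) \land \lnot \lnot A   (double negation)
= (D \lor \lnot C) \land (C \lor \lnot D) \land \lnot \lnot A   (double negation)
= (D \lor \lnot C) \land (C \lor \lnot D) \land A   (double negation)
= (D \land C \land A) \lor (D \land \lnot D \land A) \lor (\lnot C \land C \land A) \lor (\lnot C \land \lnot D \land A)   (distribute \land over \lor)
= (D \land C \land A) \lor (\lnot C \land \lnot D \land A)   (simplify)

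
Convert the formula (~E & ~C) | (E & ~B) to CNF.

(~E & ~C) | (E & ~B)
≡ (~E | E) & (~E | ~B) & (~C | E) & (~C | ~B)   [distribute | over &]
≡ (~E | ~B) & (~C | E) & (~C | ~B)   [simplify]

(~E | ~B) & (~C | E) & (~C | ~B)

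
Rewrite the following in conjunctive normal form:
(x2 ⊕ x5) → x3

(¬x2 ∨ x5 ∨ x3) ∧ (¬x5 ∨ x2 ∨ x3)

(x2 ⊕ x5) → x3
≡ ¬(x2 ⊕ x5) ∨ x3
≡ ¬((x2 ∨ x5) ∧ ¬(x2 ∧ x5)) ∨ x3
≡ ¬(x2 ∨ x5) ∨ ¬¬(x2 ∧ x5) ∨ x3
≡ (¬x2 ∧ ¬x5) ∨ ¬¬(x2 ∧ x5) ∨ x3
≡ (¬x2 ∧ ¬x5) ∨ (x2 ∧ x5) ∨ x3
≡ (¬x2 ∨ x2 ∨ x3) ∧ (¬x2 ∨ x5 ∨ x3) ∧ (¬x5 ∨ x2 ∨ x3) ∧ (¬x5 ∨ x5 ∨ x3)
≡ (¬x2 ∨ x5 ∨ x3) ∧ (¬x5 ∨ x2 ∨ x3)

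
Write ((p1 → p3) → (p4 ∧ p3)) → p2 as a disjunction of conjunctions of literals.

((p1 → p3) → (p4 ∧ p3)) → p2
= ¬((p1 → p3) → (p4 ∧ p3)) ∨ p2   (eliminate →)
= ¬(¬(p1 → p3) ∨ (p4 ∧ p3)) ∨ p2   (eliminate →)
= ¬(¬(¬p1 ∨ p3) ∨ (p4 ∧ p3)) ∨ p2   (eliminate →)
= (¬¬(¬p1 ∨ p3) ∧ ¬(p4 ∧ p3)) ∨ p2   (De Morgan)
= ((¬p1 ∨ p3) ∧ ¬(p4 ∧ p3)) ∨ p2   (double negation)
= ((¬p1 ∨ p3) ∧ (¬p4 ∨ ¬p3)) ∨ p2   (De Morgan)
= (¬p1 ∧ ¬p4) ∨ (¬p1 ∧ ¬p3) ∨ (p3 ∧ ¬p4) ∨ (p3 ∧ ¬p3) ∨ p2   (distribute ∧ over ∨)
= (¬p1 ∧ ¬p4) ∨ (¬p1 ∧ ¬p3) ∨ (p3 ∧ ¬p4) ∨ p2   (simplify)

(¬p1 ∧ ¬p4) ∨ (¬p1 ∧ ¬p3) ∨ (p3 ∧ ¬p4) ∨ p2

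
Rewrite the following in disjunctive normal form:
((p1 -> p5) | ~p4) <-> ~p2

((p1 -> p5) | ~p4) <-> ~p2
⇔ (((p1 -> p5) | ~p4) -> ~p2) & (~p2 -> ((p1 -> p5) | ~p4))   [eliminate <->]
⇔ (~((p1 -> p5) | ~p4) | ~p2) & (~p2 -> ((p1 -> p5) | ~p4))   [eliminate ->]
⇔ (~(~p1 | p5 | ~p4) | ~p2) & (~p2 -> ((p1 -> p5) | ~p4))   [eliminate ->]
⇔ (~(~p1 | p5 | ~p4) | ~p2) & (~~p2 | (p1 -> p5) | ~p4)   [eliminate ->]
⇔ (~(~p1 | p5 | ~p4) | ~p2) & (~~p2 | ~p1 | p5 | ~p4)   [eliminate ->]
⇔ ((~~p1 & ~p5 & ~~p4) | ~p2) & (~~p2 | ~p1 | p5 | ~p4)   [De Morgan]
⇔ ((p1 & ~p5 & ~~p4) | ~p2) & (~~p2 | ~p1 | p5 | ~p4)   [double negation]
⇔ ((p1 & ~p5 & p4) | ~p2) & (~~p2 | ~p1 | p5 | ~p4)   [double negation]
⇔ ((p1 & ~p5 & p4) | ~p2) & (p2 | ~p1 | p5 | ~p4)   [double negation]
⇔ (p1 & ~p5 & p4 & p2) | (p1 & ~p5 & p4 & ~p1) | (p1 & ~p5 & p4 & p5) | (p1 & ~p5 & p4 & ~p4) | (~p2 & p2) | (~p2 & ~p1) | (~p2 & p5) | (~p2 & ~p4)   [distribute & over |]
⇔ (p1 & ~p5 & p4 & p2) | (~p2 & ~p1) | (~p2 & p5) | (~p2 & ~p4)   [simplify]

(p1 & ~p5 & p4 & p2) | (~p2 & ~p1) | (~p2 & p5) | (~p2 & ~p4)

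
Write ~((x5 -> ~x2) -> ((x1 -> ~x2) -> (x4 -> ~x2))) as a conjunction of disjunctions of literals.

(~x5 | ~x2) & (~x1 | ~x2) & x4 & x2

~((x5 -> ~x2) -> ((x1 -> ~x2) -> (x4 -> ~x2)))
≡ ~(~(x5 -> ~x2) | ((x1 -> ~x2) -> (x4 -> ~x2)))   (eliminate ->)
≡ ~(~(~x5 | ~x2) | ((x1 -> ~x2) -> (x4 -> ~x2)))   (eliminate ->)
≡ ~(~(~x5 | ~x2) | ~(x1 -> ~x2) | (x4 -> ~x2))   (eliminate ->)
≡ ~(~(~x5 | ~x2) | ~(~x1 | ~x2) | (x4 -> ~x2))   (eliminate ->)
≡ ~(~(~x5 | ~x2) | ~(~x1 | ~x2) | ~x4 | ~x2)   (eliminate ->)
≡ ~~(~x5 | ~x2) & ~~(~x1 | ~x2) & ~~x4 & ~~x2   (De Morgan)
≡ (~x5 | ~x2) & ~~(~x1 | ~x2) & ~~x4 & ~~x2   (double negation)
≡ (~x5 | ~x2) & (~x1 | ~x2) & ~~x4 & ~~x2   (double negation)
≡ (~x5 | ~x2) & (~x1 | ~x2) & x4 & ~~x2   (double negation)
≡ (~x5 | ~x2) & (~x1 | ~x2) & x4 & x2   (double negation)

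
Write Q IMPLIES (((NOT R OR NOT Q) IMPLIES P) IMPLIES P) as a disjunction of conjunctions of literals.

Q IMPLIES (((NOT R OR NOT Q) IMPLIES P) IMPLIES P)
⇔ NOT Q OR (((NOT R OR NOT Q) IMPLIES P) IMPLIES P)   (eliminate IMPLIES)
⇔ NOT Q OR NOT ((NOT R OR NOT Q) IMPLIES P) OR P   (eliminate IMPLIES)
⇔ NOT Q OR NOT (NOT (NOT R OR NOT Q) OR P) OR P   (eliminate IMPLIES)
⇔ NOT Q OR (NOT NOT (NOT R OR NOT Q) AND NOT P) OR P   (De Morgan)
⇔ NOT Q OR ((NOT R OR NOT Q) AND NOT P) OR P   (double negation)
⇔ NOT Q OR (NOT R AND NOT P) OR (NOT Q AND NOT P) OR P   (distribute AND over OR)
⇔ NOT Q OR (NOT R AND NOT P) OR P   (simplify)

NOT Q OR (NOT R AND NOT P) OR P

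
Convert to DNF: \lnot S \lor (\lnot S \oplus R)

\lnot S \lor (\lnot S \oplus R)
⇔ \lnot S \lor (\lnot S \land \lnot R) \lor (\lnot \lnot S \land R)   [expand \oplus]
⇔ \lnot S \lor (\lnot S \land \lnot R) \lor (S \land R)   [double negation]
⇔ \lnot S \lor (S \land R)   [simplify]

\lnot S \lor (S \land R)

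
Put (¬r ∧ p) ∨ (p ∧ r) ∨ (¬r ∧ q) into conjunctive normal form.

(¬r ∨ p) ∧ (p ∨ q)

(¬r ∧ p) ∨ (p ∧ r) ∨ (¬r ∧ q)
≡ (¬r ∨ p ∨ ¬r) ∧ (¬r ∨ p ∨ q) ∧ (¬r ∨ r ∨ ¬r) ∧ (¬r ∨ r ∨ q) ∧ (p ∨ p ∨ ¬r) ∧ (p ∨ p ∨ q) ∧ (p ∨ r ∨ ¬r) ∧ (p ∨ r ∨ q)   — distribute ∨ over ∧
≡ (¬r ∨ p) ∧ (p ∨ q)   — simplify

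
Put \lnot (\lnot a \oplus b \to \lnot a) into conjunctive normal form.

(\lnot a \lor b) \land a

\lnot (\lnot a \oplus b \to \lnot a)
= \lnot (\lnot (\lnot a \oplus b) \lor \lnot a)
= \lnot (\lnot ((\lnot a \lor b) \land \lnot (\lnot a \land b)) \lor \lnot a)
= \lnot \lnot ((\lnot a \lor b) \land \lnot (\lnot a \land b)) \land \lnot \lnot a
= (\lnot a \lor b) \land \lnot (\lnot a \land b) \land \lnot \lnot a
= (\lnot a \lor b) \land (\lnot \lnot a \lor \lnot b) \land \lnot \lnot a
= (\lnot a \lor b) \land (a \lor \lnot b) \land \lnot \lnot a
= (\lnot a \lor b) \land (a \lor \lnot b) \land a
= (\lnot a \lor b) \land a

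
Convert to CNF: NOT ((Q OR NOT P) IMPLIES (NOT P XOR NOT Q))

NOT ((Q OR NOT P) IMPLIES (NOT P XOR NOT Q))
⇔ NOT (NOT (Q OR NOT P) OR (NOT P XOR NOT Q))   (eliminate IMPLIES)
⇔ NOT (NOT (Q OR NOT P) OR ((NOT P OR NOT Q) AND NOT (NOT P AND NOT Q)))   (expand XOR)
⇔ NOT NOT (Q OR NOT P) AND NOT ((NOT P OR NOT Q) AND NOT (NOT P AND NOT Q))   (De Morgan)
⇔ (Q OR NOT P) AND NOT ((NOT P OR NOT Q) AND NOT (NOT P AND NOT Q))   (double negation)
⇔ (Q OR NOT P) AND (NOT (NOT P OR NOT Q) OR NOT NOT (NOT P AND NOT Q))   (De Morgan)
⇔ (Q OR NOT P) AND ((NOT NOT P AND NOT NOT Q) OR NOT NOT (NOT P AND NOT Q))   (De Morgan)
⇔ (Q OR NOT P) AND ((P AND NOT NOT Q) OR NOT NOT (NOT P AND NOT Q))   (double negation)
⇔ (Q OR NOT P) AND ((P AND Q) OR NOT NOT (NOT P AND NOT Q))   (double negation)
⇔ (Q OR NOT P) AND ((P AND Q) OR (NOT P AND NOT Q))   (double negation)
⇔ (Q OR NOT P) AND (P OR NOT P) AND (P OR NOT Q) AND (Q OR NOT P) AND (Q OR NOT Q)   (distribute OR over AND)
⇔ (Q OR NOT P) AND (P OR NOT Q)   (simplify)

(Q OR NOT P) AND (P OR NOT Q)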